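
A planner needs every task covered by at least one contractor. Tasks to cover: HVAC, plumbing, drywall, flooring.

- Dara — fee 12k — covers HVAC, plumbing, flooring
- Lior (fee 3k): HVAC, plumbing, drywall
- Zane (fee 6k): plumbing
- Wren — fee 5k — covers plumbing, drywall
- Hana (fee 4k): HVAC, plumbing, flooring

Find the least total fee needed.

7

This is an integer covering problem.
Choose Lior and Hana: together they cover HVAC, plumbing, drywall, flooring — every task.
Total fee: 3 + 4 = 7.
No cover costs less than 7.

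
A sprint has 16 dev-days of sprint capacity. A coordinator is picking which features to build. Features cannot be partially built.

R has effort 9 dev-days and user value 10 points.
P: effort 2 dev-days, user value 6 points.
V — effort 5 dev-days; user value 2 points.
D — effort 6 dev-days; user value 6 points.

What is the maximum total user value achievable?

18

Take R, P, and V: effort 9 + 2 + 5 = 16 ≤ 16, user value 10 + 6 + 2 = 18.
No other feasible combination does better.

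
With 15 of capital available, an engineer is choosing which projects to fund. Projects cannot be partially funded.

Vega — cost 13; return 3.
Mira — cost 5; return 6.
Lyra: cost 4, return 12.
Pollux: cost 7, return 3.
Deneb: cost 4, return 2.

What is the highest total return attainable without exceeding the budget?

Mira + Lyra: cost 5 + 4 = 9 ≤ 15, return 6 + 12 = 18.
Mira + Lyra + Deneb: cost 5 + 4 + 4 = 13 ≤ 15, return 6 + 12 + 2 = 20.
Lyra + Pollux + Deneb: cost 4 + 7 + 4 = 15 ≤ 15, return 12 + 3 + 2 = 17.
Best is Mira, Lyra, and Deneb with total return 20.

20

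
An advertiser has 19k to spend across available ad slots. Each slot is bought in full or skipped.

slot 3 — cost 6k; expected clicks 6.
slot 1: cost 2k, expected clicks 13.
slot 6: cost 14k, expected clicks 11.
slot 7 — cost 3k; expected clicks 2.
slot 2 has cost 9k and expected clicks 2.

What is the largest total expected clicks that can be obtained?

26

Allowing fractional choices, the relaxed optimum would be about 27.6, but ad slots are indivisible.
slot 3 + slot 1 + slot 7: cost 6 + 2 + 3 = 11 ≤ 19, expected clicks 6 + 13 + 2 = 21.
slot 1 + slot 6 + slot 7: cost 2 + 14 + 3 = 19 ≤ 19, expected clicks 13 + 11 + 2 = 26.
slot 1 + slot 6: cost 2 + 14 = 16 ≤ 19, expected clicks 13 + 11 = 24.
Best is slot 1, slot 6, and slot 7 with total expected clicks 26.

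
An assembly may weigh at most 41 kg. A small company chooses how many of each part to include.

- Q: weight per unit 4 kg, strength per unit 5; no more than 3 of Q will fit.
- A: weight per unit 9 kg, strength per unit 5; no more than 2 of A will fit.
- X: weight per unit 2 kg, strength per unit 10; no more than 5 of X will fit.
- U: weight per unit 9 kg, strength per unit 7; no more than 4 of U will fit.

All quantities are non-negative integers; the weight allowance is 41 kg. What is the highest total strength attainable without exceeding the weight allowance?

79

Take 3×Q, 5×X, and 2×U: weight 40 ≤ 41, strength 3·5 + 5·10 + 2·7 = 79.
X has the best ratio (10/2) and is taken to its limit of 5; remaining capacity is filled optimally with the others.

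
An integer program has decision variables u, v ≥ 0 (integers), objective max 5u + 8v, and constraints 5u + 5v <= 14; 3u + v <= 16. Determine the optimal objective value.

16

(u,v)=(0,2): 5·0+5·2=10≤14, 3·0+1·2=2≤16, objective 16.
(u,v)=(1,1): 5·1+5·1=10≤14, 3·1+1·1=4≤16, objective 13.
(u,v)=(0,1): 5·0+5·1=5≤14, 3·0+1·1=1≤16, objective 8.
Maximum is 16 at (u,v)=(0,2).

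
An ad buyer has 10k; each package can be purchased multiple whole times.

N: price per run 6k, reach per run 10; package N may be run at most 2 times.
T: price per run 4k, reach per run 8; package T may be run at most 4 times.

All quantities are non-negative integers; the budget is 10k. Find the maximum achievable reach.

1×N and 1×T: price 10 ≤ 10, reach 1·10 + 1·8 = 18.
2×T: price 8 ≤ 10, reach 2·8 = 16.
Best is 18.

18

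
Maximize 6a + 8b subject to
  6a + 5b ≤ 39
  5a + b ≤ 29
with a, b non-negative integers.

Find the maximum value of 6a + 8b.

The continuous relaxation peaks at (0, 7.8) with value 62.40; rounding to a feasible lattice point costs some objective.
(a,b)=(0,7): 6·0+5·7=35≤39, 5·0+1·7=7≤29, objective 56.
(a,b)=(1,6): 6·1+5·6=36≤39, 5·1+1·6=11≤29, objective 54.
The best lattice point is (0,7), giving 56.

56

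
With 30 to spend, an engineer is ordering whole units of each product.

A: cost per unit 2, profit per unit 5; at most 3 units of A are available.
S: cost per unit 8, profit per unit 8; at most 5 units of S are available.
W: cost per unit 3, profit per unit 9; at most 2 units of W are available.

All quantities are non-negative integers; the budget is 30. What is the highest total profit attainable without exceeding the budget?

49

W has the best ratio (9/3); taking only W gives at most 2×9 = 18 (stopped by the supply cap of 2).
Mixing does better — 3×A, 2×S, and 2×W: cost 28 ≤ 30, profit 3·5 + 2·8 + 2·9 = 49.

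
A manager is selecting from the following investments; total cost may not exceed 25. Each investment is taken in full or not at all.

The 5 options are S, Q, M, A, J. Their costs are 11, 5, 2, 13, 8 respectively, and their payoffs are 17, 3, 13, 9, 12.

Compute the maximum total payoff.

42

M + A + J: cost 2 + 13 + 8 = 23 ≤ 25, payoff 13 + 9 + 12 = 34.
S + M + J: cost 11 + 2 + 8 = 21 ≤ 25, payoff 17 + 13 + 12 = 42.
Best is S, M, and J with total payoff 42.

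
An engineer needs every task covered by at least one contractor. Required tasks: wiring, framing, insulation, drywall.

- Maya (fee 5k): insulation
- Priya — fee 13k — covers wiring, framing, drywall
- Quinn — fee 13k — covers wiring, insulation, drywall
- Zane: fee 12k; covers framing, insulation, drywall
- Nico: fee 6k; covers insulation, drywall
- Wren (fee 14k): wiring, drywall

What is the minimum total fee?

This is an integer covering problem.
The greedy cost-per-new-task heuristic would pick Nico and Priya for 19, but a cheaper cover exists.
Choose Maya and Priya: together they cover wiring, framing, insulation, drywall — every task.
Total fee: 5 + 13 = 18.
No cover costs less than 18.

18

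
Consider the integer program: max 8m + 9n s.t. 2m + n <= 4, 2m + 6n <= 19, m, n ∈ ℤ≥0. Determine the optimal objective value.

The continuous relaxation peaks at (0.5, 3) with value 31.00; rounding to a feasible lattice point costs some objective.
(m,n)=(0,3): 2·0+1·3=3≤4, 2·0+6·3=18≤19, objective 27.
(m,n)=(1,2): 2·1+1·2=4≤4, 2·1+6·2=14≤19, objective 26.
(m,n)=(0,2): 2·0+1·2=2≤4, 2·0+6·2=12≤19, objective 18.
No feasible integer point exceeds 27.

27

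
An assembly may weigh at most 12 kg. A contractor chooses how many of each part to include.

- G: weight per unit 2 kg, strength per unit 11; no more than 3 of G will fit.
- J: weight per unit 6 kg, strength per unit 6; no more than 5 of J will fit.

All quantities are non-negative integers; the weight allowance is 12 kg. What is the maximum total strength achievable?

Take 3×G and 1×J: weight 12 ≤ 12, strength 3·11 + 1·6 = 39.
G has the best ratio (11/2) and is taken to its limit of 3; remaining capacity is filled optimally with the others.

39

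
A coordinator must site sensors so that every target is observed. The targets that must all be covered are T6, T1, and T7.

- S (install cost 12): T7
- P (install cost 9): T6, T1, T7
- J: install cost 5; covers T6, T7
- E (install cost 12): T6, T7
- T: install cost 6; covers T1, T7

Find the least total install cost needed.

This is a weighted set-cover instance.
The greedy cost-per-new-target heuristic would pick J and T for 11, but a cheaper cover exists.
P alone covers T6, T1, T7 — every target.
Total install cost: 9.
No cover costs less than 9.

9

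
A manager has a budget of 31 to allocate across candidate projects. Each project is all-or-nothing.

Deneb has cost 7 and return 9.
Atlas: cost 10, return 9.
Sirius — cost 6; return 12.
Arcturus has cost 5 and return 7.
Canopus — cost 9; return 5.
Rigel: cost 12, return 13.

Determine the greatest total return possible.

41

Take Deneb, Sirius, Arcturus, and Rigel: cost 7 + 6 + 5 + 12 = 30 ≤ 31, return 9 + 12 + 7 + 13 = 41.
No other feasible combination does better.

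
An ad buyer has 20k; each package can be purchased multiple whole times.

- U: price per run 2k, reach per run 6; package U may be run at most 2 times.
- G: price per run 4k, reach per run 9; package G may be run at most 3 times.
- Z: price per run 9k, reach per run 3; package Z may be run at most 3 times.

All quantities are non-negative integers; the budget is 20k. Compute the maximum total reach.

2×U and 3×G: price 16 ≤ 20, reach 2·6 + 3·9 = 39.
1×U and 3×G: price 14 ≤ 20, reach 1·6 + 3·9 = 33.
Best is 39.

39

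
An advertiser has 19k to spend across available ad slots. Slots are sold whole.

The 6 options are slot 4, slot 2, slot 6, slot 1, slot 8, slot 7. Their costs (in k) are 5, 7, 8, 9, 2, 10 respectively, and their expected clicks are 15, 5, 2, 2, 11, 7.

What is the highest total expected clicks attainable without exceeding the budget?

33

This is a 0-1 knapsack instance.
Allowing fractional choices, the relaxed optimum would be about 34.5, but ad slots are indivisible.
slot 4 + slot 8 + slot 7: cost 5 + 2 + 10 = 17 ≤ 19, expected clicks 15 + 11 + 7 = 33.
slot 4 + slot 2 + slot 8: cost 5 + 7 + 2 = 14 ≤ 19, expected clicks 15 + 5 + 11 = 31.
slot 4 + slot 6 + slot 8: cost 5 + 8 + 2 = 15 ≤ 19, expected clicks 15 + 2 + 11 = 28.
Best is slot 4, slot 8, and slot 7 with total expected clicks 33.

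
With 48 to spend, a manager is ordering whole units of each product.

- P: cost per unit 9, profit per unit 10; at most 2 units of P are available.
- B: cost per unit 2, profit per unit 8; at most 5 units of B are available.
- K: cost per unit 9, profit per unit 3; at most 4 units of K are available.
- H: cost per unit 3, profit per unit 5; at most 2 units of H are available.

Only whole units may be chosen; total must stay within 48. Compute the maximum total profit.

2×P, 5×B, 1×K, and 2×H: cost 43 ≤ 48, profit 2·10 + 5·8 + 1·3 + 2·5 = 73.
2×P, 5×B, and 2×H: cost 34 ≤ 48, profit 2·10 + 5·8 + 2·5 = 70.
Best is 73.

73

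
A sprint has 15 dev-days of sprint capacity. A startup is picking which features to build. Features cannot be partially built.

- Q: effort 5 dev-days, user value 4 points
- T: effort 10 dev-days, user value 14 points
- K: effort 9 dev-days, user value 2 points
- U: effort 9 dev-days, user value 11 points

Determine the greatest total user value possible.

Q + U: effort 5 + 9 = 14 ≤ 15, user value 4 + 11 = 15.
T: effort 10 ≤ 15, user value 14.
Q + T: effort 5 + 10 = 15 ≤ 15, user value 4 + 14 = 18.
Best is Q and T with total user value 18.

18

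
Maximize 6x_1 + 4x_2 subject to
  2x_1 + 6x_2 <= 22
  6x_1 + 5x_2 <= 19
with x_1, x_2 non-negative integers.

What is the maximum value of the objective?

The continuous relaxation peaks at (3.17, 0) with value 19.00; rounding to a feasible lattice point costs some objective.
(x_1,x_2)=(3,0) is feasible, giving 18.
(x_1,x_2)=(2,1) is feasible, giving 16.
(x_1,x_2)=(2,0) is feasible, giving 12.
The best lattice point is (3,0), giving 18.

18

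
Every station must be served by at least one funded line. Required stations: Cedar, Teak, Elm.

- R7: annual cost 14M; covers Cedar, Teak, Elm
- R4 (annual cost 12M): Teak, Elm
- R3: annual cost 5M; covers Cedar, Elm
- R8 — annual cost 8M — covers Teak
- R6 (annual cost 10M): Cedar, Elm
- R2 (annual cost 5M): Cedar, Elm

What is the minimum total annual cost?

Choose R3 and R8: together they cover Cedar, Teak, Elm — every station.
Total annual cost: 5 + 8 = 13.

13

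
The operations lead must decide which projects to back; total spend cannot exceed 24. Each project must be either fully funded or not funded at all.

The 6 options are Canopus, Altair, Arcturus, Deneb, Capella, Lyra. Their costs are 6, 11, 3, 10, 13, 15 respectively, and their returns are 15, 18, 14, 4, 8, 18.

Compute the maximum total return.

Take Canopus, Altair, and Arcturus: cost 6 + 11 + 3 = 20 ≤ 24, return 15 + 18 + 14 = 47.
No feasible combination exceeds this.

47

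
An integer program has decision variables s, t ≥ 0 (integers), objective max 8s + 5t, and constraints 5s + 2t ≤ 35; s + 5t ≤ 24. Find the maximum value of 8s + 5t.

58

(s,t)=(6,2): 5·6+2·2=34≤35, 1·6+5·2=16≤24, objective 58.
(s,t)=(5,3): 5·5+2·3=31≤35, 1·5+5·3=20≤24, objective 55.
The best lattice point is (6,2), giving 58.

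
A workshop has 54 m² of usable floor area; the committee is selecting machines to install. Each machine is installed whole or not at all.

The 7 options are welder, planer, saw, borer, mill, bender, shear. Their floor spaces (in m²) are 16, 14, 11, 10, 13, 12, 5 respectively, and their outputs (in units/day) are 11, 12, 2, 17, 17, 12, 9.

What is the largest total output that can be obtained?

67

planer + borer + mill + bender + shear: floor space 14 + 10 + 13 + 12 + 5 = 54 ≤ 54, output 12 + 17 + 17 + 12 + 9 = 67.
planer + borer + mill + bender: floor space 14 + 10 + 13 + 12 = 49 ≤ 54, output 12 + 17 + 17 + 12 = 58.
Best is planer, borer, mill, bender, and shear with total output 67.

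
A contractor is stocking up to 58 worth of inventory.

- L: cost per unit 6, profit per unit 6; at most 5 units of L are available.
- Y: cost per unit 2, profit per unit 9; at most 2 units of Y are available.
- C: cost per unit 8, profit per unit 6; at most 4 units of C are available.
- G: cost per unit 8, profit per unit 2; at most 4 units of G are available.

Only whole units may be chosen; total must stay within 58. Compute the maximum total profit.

66

Y has the best ratio (9/2); taking only Y gives at most 2×9 = 18 (stopped by the supply cap of 2).
Mixing does better — 5×L, 2×Y, and 3×C: cost 58 ≤ 58, profit 5·6 + 2·9 + 3·6 = 66.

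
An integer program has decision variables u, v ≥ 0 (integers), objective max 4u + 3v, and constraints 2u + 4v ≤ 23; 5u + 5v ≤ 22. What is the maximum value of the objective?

16

Relaxing integrality, the LP optimum is 17.60 at (u,v) = (4.4, 0), which is not an integer point.
(u,v)=(4,0) is feasible, giving 16.
(u,v)=(3,1) is feasible, giving 15.
(u,v)=(3,0) is feasible, giving 12.
The best lattice point is (4,0), giving 16.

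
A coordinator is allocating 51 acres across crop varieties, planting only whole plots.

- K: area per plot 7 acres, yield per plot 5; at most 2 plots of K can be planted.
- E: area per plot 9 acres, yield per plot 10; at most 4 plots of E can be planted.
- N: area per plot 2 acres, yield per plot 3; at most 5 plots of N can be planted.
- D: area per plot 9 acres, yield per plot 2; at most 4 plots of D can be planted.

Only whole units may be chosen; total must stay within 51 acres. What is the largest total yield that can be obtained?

This is a bounded integer knapsack.
Take 1×K, 4×E, and 4×N: area 51 ≤ 51, yield 1·5 + 4·10 + 4·3 = 57.
No other integer combination yields more.

57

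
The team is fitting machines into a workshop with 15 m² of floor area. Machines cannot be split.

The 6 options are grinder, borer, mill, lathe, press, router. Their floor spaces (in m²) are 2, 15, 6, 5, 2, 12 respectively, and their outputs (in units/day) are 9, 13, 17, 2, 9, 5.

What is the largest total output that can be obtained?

37

Allowing fractional choices, the relaxed optimum would be about 39.3, but machines are indivisible.
grinder + mill + press: floor space 2 + 6 + 2 = 10 ≤ 15, output 9 + 17 + 9 = 35.
grinder + mill + lathe: floor space 2 + 6 + 5 = 13 ≤ 15, output 9 + 17 + 2 = 28.
grinder + mill + lathe + press: floor space 2 + 6 + 5 + 2 = 15 ≤ 15, output 9 + 17 + 2 + 9 = 37.
Best is grinder, mill, lathe, and press with total output 37.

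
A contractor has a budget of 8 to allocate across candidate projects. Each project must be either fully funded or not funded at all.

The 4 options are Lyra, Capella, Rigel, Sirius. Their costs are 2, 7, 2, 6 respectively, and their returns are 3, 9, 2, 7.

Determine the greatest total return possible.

10

Allowing fractional choices, the relaxed optimum would be about 10.7, but projects are indivisible.
Capella: cost 7 ≤ 8, return 9.
Rigel + Sirius: cost 2 + 6 = 8 ≤ 8, return 2 + 7 = 9.
Lyra + Sirius: cost 2 + 6 = 8 ≤ 8, return 3 + 7 = 10.
Best is Lyra and Sirius with total return 10.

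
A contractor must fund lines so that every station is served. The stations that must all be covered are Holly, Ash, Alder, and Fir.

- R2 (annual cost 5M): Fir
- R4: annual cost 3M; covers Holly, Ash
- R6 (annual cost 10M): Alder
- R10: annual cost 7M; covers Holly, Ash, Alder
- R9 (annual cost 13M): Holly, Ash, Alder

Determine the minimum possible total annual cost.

This is an integer covering problem.
The greedy cost-per-new-station heuristic would pick R4, R2, and R10 for 15, but a cheaper cover exists.
Choose R2 and R10: together they cover Holly, Ash, Alder, Fir — every station.
Total annual cost: 5 + 7 = 12.
No cover costs less than 12.

12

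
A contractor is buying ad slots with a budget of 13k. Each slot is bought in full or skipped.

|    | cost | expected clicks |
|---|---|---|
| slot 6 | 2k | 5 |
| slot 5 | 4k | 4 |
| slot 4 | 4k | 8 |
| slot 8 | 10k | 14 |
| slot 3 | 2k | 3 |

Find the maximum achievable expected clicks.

slot 6 + slot 8: cost 2 + 10 = 12 ≤ 13, expected clicks 5 + 14 = 19.
slot 6 + slot 5 + slot 4: cost 2 + 4 + 4 = 10 ≤ 13, expected clicks 5 + 4 + 8 = 17.
slot 6 + slot 5 + slot 4 + slot 3: cost 2 + 4 + 4 + 2 = 12 ≤ 13, expected clicks 5 + 4 + 8 + 3 = 20.
Best is slot 6, slot 5, slot 4, and slot 3 with total expected clicks 20.

20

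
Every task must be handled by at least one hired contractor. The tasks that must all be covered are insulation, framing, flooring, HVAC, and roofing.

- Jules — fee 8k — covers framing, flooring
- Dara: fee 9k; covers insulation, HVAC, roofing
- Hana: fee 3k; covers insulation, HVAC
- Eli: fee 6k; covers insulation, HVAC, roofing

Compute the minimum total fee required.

14

This is a weighted set-cover instance.
The greedy cost-per-new-task heuristic would pick Hana, Jules, and Eli for 17, but a cheaper cover exists.
Choose Jules and Eli: together they cover insulation, framing, flooring, HVAC, roofing — every task.
Total fee: 8 + 6 = 14.
No cover costs less than 14.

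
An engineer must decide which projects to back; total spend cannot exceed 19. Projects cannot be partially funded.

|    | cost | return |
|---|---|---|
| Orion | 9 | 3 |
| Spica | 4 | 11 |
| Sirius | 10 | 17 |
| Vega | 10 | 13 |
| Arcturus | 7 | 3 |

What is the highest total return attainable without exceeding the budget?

Take Spica and Sirius: cost 4 + 10 = 14 ≤ 19, return 11 + 17 = 28.
No other feasible combination does better.

28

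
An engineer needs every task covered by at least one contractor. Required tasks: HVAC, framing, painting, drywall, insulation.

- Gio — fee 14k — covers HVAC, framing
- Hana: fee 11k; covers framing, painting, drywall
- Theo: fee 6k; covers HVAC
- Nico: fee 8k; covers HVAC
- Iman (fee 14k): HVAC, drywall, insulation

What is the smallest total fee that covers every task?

The greedy cost-per-new-task heuristic would pick Hana, Theo, and Iman for 31, but a cheaper cover exists.
Choose Hana and Iman: together they cover HVAC, framing, painting, drywall, insulation — every task.
Total fee: 11 + 14 = 25.
No cover costs less than 25.

25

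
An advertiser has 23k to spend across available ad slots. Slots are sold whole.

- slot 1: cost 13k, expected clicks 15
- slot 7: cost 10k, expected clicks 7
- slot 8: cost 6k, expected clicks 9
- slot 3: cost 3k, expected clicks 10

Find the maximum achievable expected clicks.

Allowing fractional choices, the relaxed optimum would be about 34.7, but ad slots are indivisible.
slot 1 + slot 3: cost 13 + 3 = 16 ≤ 23, expected clicks 15 + 10 = 25.
slot 1 + slot 8 + slot 3: cost 13 + 6 + 3 = 22 ≤ 23, expected clicks 15 + 9 + 10 = 34.
slot 7 + slot 8 + slot 3: cost 10 + 6 + 3 = 19 ≤ 23, expected clicks 7 + 9 + 10 = 26.
Best is slot 1, slot 8, and slot 3 with total expected clicks 34.

34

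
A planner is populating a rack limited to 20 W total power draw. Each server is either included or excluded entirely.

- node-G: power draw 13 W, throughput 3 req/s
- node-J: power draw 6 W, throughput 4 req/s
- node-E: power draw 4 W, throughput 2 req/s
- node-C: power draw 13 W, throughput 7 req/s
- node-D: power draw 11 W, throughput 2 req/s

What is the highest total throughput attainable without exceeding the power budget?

11

Allowing fractional choices, the relaxed optimum would be about 11.5, but servers are indivisible.
node-C: power draw 13 ≤ 20, throughput 7.
node-J + node-C: power draw 6 + 13 = 19 ≤ 20, throughput 4 + 7 = 11.
node-E + node-C: power draw 4 + 13 = 17 ≤ 20, throughput 2 + 7 = 9.
Best is node-J and node-C with total throughput 11.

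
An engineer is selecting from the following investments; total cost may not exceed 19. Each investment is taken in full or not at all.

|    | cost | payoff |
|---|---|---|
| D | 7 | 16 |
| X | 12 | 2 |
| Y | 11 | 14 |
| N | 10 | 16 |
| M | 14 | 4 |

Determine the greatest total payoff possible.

32

This is a 0-1 knapsack instance.
Take D and N: cost 7 + 10 = 17 ≤ 19, payoff 16 + 16 = 32.
No other feasible combination does better.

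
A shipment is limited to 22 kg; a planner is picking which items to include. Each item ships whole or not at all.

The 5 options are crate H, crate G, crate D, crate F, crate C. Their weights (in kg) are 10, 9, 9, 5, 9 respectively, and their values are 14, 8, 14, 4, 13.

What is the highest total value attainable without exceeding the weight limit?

This is an integer program with binary decision variables.
Allowing fractional choices, the relaxed optimum would be about 32.6, but items are indivisible.
crate H + crate D: weight 10 + 9 = 19 ≤ 22, value 14 + 14 = 28.
crate H + crate C: weight 10 + 9 = 19 ≤ 22, value 14 + 13 = 27.
crate D + crate C: weight 9 + 9 = 18 ≤ 22, value 14 + 13 = 27.
Best is crate H and crate D with total value 28.

28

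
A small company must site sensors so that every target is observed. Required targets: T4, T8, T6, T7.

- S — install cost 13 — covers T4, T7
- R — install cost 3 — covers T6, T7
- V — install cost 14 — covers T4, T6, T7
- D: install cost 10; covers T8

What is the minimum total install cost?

The greedy cost-per-new-target heuristic would pick R, D, and S for 26, but a cheaper cover exists.
Choose V and D: together they cover T4, T8, T6, T7 — every target.
Total install cost: 14 + 10 = 24.
No cover costs less than 24.

24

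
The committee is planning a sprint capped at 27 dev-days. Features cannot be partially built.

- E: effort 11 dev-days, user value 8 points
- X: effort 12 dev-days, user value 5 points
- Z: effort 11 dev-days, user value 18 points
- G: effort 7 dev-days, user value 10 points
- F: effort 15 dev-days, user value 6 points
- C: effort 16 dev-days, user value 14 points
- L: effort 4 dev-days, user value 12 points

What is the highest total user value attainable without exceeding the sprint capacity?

40

E + Z + L: effort 11 + 11 + 4 = 26 ≤ 27, user value 8 + 18 + 12 = 38.
Z + G + L: effort 11 + 7 + 4 = 22 ≤ 27, user value 18 + 10 + 12 = 40.
Best is Z, G, and L with total user value 40.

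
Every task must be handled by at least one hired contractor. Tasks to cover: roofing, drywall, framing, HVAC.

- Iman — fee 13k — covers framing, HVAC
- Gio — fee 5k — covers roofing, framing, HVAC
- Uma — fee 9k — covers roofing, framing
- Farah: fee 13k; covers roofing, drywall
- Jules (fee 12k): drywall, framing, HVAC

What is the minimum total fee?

Choose Gio and Jules: together they cover roofing, drywall, framing, HVAC — every task.
Total fee: 5 + 12 = 17.
No cover costs less than 17.

17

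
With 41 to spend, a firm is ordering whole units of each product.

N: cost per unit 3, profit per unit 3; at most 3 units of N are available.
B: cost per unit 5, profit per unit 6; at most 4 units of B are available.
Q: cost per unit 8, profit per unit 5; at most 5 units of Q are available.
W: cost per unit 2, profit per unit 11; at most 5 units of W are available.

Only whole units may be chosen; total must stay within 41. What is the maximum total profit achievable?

W has the best ratio (11/2); taking only W gives at most 5×11 = 55 (stopped by the supply cap of 5).
Mixing does better — 3×N, 4×B, and 5×W: cost 39 ≤ 41, profit 3·3 + 4·6 + 5·11 = 88.

88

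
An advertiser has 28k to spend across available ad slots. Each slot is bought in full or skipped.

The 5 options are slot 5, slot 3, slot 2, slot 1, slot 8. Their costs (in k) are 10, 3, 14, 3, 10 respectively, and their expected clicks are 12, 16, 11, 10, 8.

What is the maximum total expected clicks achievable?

slot 5 + slot 3 + slot 1 + slot 8: cost 10 + 3 + 3 + 10 = 26 ≤ 28, expected clicks 12 + 16 + 10 + 8 = 46.
slot 5 + slot 3 + slot 2: cost 10 + 3 + 14 = 27 ≤ 28, expected clicks 12 + 16 + 11 = 39.
Best is slot 5, slot 3, slot 1, and slot 8 with total expected clicks 46.

46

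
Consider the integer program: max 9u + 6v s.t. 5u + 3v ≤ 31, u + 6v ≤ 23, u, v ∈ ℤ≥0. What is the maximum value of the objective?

(u,v)=(5,2) is feasible, giving 57.
(u,v)=(4,3) is feasible, giving 54.
The best lattice point is (5,2), giving 57.

57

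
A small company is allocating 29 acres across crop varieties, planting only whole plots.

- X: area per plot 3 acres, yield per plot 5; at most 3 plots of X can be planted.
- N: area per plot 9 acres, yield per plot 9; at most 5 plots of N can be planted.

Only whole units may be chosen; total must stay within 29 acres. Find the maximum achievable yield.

Take 3×X and 2×N: area 27 ≤ 29, yield 3·5 + 2·9 = 33.
X has the best ratio (5/3) and is taken to its limit of 3; remaining capacity is filled optimally with the others.

33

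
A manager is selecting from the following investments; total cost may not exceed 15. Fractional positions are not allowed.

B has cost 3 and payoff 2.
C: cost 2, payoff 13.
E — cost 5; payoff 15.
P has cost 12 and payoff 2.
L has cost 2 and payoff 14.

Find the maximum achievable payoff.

44

This is a 0-1 knapsack instance.
B + C + E + L: cost 3 + 2 + 5 + 2 = 12 ≤ 15, payoff 2 + 13 + 15 + 14 = 44.
B + E + L: cost 3 + 5 + 2 = 10 ≤ 15, payoff 2 + 15 + 14 = 31.
C + E + L: cost 2 + 5 + 2 = 9 ≤ 15, payoff 13 + 15 + 14 = 42.
Best is B, C, E, and L with total payoff 44.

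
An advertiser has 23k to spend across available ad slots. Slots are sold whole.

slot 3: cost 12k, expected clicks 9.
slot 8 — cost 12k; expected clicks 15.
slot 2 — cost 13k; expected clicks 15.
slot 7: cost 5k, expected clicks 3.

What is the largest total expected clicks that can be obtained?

18

Allowing fractional choices, the relaxed optimum would be about 27.7, but ad slots are indivisible.
slot 8: cost 12 ≤ 23, expected clicks 15.
slot 8 + slot 7: cost 12 + 5 = 17 ≤ 23, expected clicks 15 + 3 = 18.
slot 2 + slot 7: cost 13 + 5 = 18 ≤ 23, expected clicks 15 + 3 = 18.
The maximum expected clicks is 18; one optimal choice is slot 8 and slot 7.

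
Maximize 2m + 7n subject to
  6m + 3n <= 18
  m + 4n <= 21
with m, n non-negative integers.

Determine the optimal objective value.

(m,n)=(0,5): 6·0+3·5=15≤18, 1·0+4·5=20≤21, objective 35.
(m,n)=(1,4): 6·1+3·4=18≤18, 1·1+4·4=17≤21, objective 30.
(m,n)=(0,4): 6·0+3·4=12≤18, 1·0+4·4=16≤21, objective 28.
No feasible integer point exceeds 35.

35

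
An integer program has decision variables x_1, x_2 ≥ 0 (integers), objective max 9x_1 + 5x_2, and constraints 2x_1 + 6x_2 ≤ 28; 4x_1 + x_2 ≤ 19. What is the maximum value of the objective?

51

(x_1,x_2)=(4,3) is feasible, giving 51.
(x_1,x_2)=(4,2) is feasible, giving 46.
(x_1,x_2)=(3,3) is feasible, giving 42.
Maximum is 51 at (x_1,x_2)=(4,3).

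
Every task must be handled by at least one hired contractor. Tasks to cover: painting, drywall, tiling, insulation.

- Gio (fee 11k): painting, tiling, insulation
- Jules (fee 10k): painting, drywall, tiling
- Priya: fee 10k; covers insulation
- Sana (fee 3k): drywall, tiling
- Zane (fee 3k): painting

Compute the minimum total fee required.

The greedy cost-per-new-task heuristic would pick Sana, Zane, and Priya for 16, but a cheaper cover exists.
Choose Gio and Sana: together they cover painting, drywall, tiling, insulation — every task.
Total fee: 11 + 3 = 14.
No cover costs less than 14.

14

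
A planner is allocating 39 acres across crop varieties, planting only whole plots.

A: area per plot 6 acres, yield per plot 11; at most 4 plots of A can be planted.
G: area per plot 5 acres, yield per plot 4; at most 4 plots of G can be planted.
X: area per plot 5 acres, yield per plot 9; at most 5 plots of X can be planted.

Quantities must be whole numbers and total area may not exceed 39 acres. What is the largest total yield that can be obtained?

71

3×A and 4×X: area 38 ≤ 39, yield 3·11 + 4·9 = 69.
4×A and 3×X: area 39 ≤ 39, yield 4·11 + 3·9 = 71.
Best is 71.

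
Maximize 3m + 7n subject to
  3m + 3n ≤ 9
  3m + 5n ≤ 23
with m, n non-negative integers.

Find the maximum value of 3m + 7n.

(m,n)=(0,3): 3·0+3·3=9≤9, 3·0+5·3=15≤23, objective 21.
(m,n)=(1,2): 3·1+3·2=9≤9, 3·1+5·2=13≤23, objective 17.
(m,n)=(0,2): 3·0+3·2=6≤9, 3·0+5·2=10≤23, objective 14.
The best lattice point is (0,3), giving 21.

21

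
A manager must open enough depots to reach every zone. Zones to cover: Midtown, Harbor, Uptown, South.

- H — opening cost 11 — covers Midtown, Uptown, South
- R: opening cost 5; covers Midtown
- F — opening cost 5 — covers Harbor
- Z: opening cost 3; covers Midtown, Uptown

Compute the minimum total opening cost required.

16

This is a weighted set-cover instance.
The greedy cost-per-new-zone heuristic would pick Z, F, and H for 19, but a cheaper cover exists.
Choose H and F: together they cover Midtown, Harbor, Uptown, South — every zone.
Total opening cost: 11 + 5 = 16.
No cover costs less than 16.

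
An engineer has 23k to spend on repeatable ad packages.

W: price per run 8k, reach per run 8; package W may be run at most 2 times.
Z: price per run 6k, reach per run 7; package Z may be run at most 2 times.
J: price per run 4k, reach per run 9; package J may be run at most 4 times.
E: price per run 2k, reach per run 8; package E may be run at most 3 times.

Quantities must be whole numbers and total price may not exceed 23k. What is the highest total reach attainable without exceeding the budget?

60

E has the best ratio (8/2); taking only E gives at most 3×8 = 24 (stopped by the supply cap of 3).
Mixing does better — 4×J and 3×E: price 22 ≤ 23, reach 4·9 + 3·8 = 60.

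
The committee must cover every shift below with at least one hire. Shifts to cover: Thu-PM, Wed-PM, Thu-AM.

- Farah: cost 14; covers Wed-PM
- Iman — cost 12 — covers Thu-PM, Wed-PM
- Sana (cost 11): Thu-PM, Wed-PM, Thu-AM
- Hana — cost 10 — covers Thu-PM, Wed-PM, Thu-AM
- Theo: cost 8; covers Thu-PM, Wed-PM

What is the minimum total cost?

10

Hana alone covers Thu-PM, Wed-PM, Thu-AM — every shift.
Total cost: 10.
No cover costs less than 10.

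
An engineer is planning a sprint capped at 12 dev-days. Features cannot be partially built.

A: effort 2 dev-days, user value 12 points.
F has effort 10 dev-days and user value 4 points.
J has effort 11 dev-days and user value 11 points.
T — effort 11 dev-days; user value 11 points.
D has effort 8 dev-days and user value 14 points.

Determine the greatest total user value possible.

26

Take A and D: effort 2 + 8 = 10 ≤ 12, user value 12 + 14 = 26.
No other feasible combination does better.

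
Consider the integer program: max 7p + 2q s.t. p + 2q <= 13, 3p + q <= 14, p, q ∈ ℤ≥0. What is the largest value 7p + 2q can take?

The continuous relaxation peaks at (4.67, 0) with value 32.67; rounding to a feasible lattice point costs some objective.
(p,q)=(4,2): 1·4+2·2=8≤13, 3·4+1·2=14≤14, objective 32.
(p,q)=(4,1): 1·4+2·1=6≤13, 3·4+1·1=13≤14, objective 30.
Maximum is 32 at (p,q)=(4,2).

32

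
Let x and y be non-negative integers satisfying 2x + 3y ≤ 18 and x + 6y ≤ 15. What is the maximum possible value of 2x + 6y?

Relaxing integrality, the LP optimum is 22.00 at (x,y) = (7, 1.33), which is not an integer point.
(x,y)=(7,1): 2·7+3·1=17≤18, 1·7+6·1=13≤15, objective 20.
(x,y)=(6,1): 2·6+3·1=15≤18, 1·6+6·1=12≤15, objective 18.
(x,y)=(8,0): 2·8+3·0=16≤18, 1·8+6·0=8≤15, objective 16.
Maximum is 20 at (x,y)=(7,1).

20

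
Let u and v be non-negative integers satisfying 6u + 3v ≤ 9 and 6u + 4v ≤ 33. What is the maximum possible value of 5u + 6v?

(u,v)=(0,3): 6·0+3·3=9≤9, 6·0+4·3=12≤33, objective 18.
(u,v)=(0,2): 6·0+3·2=6≤9, 6·0+4·2=8≤33, objective 12.
Maximum is 18 at (u,v)=(0,3).

18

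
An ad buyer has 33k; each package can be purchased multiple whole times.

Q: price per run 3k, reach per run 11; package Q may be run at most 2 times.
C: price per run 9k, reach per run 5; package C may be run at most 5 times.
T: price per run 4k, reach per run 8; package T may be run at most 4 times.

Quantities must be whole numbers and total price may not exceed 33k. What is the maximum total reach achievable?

59

This is a bounded integer knapsack.
Take 2×Q, 1×C, and 4×T: price 31 ≤ 33, reach 2·11 + 1·5 + 4·8 = 59.
Q has the best ratio (11/3) and is taken to its limit of 2; remaining capacity is filled optimally with the others.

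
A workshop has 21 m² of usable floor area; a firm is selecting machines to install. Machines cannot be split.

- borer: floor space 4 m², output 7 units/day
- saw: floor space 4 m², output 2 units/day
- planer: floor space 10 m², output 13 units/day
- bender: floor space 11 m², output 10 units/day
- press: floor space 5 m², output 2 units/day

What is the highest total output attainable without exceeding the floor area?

23

planer + bender: floor space 10 + 11 = 21 ≤ 21, output 13 + 10 = 23.
borer + saw + planer: floor space 4 + 4 + 10 = 18 ≤ 21, output 7 + 2 + 13 = 22.
Best is planer and bender with total output 23.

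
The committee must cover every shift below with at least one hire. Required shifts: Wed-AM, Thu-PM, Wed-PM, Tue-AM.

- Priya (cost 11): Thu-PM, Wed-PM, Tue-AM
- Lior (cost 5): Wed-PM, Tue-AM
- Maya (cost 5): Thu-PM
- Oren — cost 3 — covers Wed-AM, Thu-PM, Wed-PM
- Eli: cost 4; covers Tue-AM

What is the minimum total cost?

Choose Oren and Eli: together they cover Wed-AM, Thu-PM, Wed-PM, Tue-AM — every shift.
Total cost: 3 + 4 = 7.
No cover costs less than 7.

7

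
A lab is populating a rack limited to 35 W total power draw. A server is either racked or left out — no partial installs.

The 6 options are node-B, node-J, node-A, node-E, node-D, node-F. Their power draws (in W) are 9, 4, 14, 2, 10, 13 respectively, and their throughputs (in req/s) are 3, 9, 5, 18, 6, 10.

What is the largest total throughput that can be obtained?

43

This is a 0-1 knapsack instance.
node-J + node-E + node-D + node-F: power draw 4 + 2 + 10 + 13 = 29 ≤ 35, throughput 9 + 18 + 6 + 10 = 43.
node-J + node-A + node-E + node-F: power draw 4 + 14 + 2 + 13 = 33 ≤ 35, throughput 9 + 5 + 18 + 10 = 42.
Best is node-J, node-E, node-D, and node-F with total throughput 43.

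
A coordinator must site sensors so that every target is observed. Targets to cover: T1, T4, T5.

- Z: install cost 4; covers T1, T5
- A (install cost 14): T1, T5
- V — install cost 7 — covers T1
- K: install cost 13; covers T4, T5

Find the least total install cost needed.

17

Choose Z and K: together they cover T1, T4, T5 — every target.
Total install cost: 4 + 13 = 17.
No cover costs less than 17.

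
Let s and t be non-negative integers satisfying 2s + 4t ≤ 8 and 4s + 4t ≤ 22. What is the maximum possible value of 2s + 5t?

10

(s,t)=(0,2): 2·0+4·2=8≤8, 4·0+4·2=8≤22, objective 10.
(s,t)=(1,1): 2·1+4·1=6≤8, 4·1+4·1=8≤22, objective 7.
(s,t)=(0,1): 2·0+4·1=4≤8, 4·0+4·1=4≤22, objective 5.
Maximum is 10 at (s,t)=(0,2).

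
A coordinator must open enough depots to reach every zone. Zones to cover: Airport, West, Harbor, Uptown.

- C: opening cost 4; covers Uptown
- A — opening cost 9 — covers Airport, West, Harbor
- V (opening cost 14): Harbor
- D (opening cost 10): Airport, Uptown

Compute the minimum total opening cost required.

13

Choose C and A: together they cover Airport, West, Harbor, Uptown — every zone.
Total opening cost: 4 + 9 = 13.
No cover costs less than 13.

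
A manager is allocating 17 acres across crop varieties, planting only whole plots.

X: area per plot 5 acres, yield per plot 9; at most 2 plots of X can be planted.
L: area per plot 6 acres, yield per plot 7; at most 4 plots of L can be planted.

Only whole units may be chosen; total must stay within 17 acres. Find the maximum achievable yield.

25

X has the best ratio (9/5); taking only X gives at most 2×9 = 18 (stopped by the supply cap of 2).
Mixing does better — 2×X and 1×L: area 16 ≤ 17, yield 2·9 + 1·7 = 25.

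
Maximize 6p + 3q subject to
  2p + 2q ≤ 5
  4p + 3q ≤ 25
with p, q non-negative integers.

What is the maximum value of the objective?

(p,q)=(2,0): 2·2+2·0=4≤5, 4·2+3·0=8≤25, objective 12.
(p,q)=(1,1): 2·1+2·1=4≤5, 4·1+3·1=7≤25, objective 9.
(p,q)=(1,0): 2·1+2·0=2≤5, 4·1+3·0=4≤25, objective 6.
The best lattice point is (2,0), giving 12.

12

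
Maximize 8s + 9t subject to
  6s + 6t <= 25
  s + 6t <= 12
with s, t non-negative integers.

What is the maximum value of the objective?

The continuous relaxation peaks at (2.6, 1.57) with value 34.90; rounding to a feasible lattice point costs some objective.
(s,t)=(3,1): 6·3+6·1=24≤25, 1·3+6·1=9≤12, objective 33.
(s,t)=(4,0): 6·4+6·0=24≤25, 1·4+6·0=4≤12, objective 32.
(s,t)=(2,1): 6·2+6·1=18≤25, 1·2+6·1=8≤12, objective 25.
Maximum is 33 at (s,t)=(3,1).

33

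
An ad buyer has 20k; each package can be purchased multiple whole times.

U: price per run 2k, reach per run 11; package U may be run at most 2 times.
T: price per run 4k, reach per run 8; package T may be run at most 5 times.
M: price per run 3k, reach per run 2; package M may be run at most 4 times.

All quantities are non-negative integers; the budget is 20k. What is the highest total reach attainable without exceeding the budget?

54

U has the best ratio (11/2); taking only U gives at most 2×11 = 22 (stopped by the supply cap of 2).
Mixing does better — 2×U and 4×T: price 20 ≤ 20, reach 2·11 + 4·8 = 54.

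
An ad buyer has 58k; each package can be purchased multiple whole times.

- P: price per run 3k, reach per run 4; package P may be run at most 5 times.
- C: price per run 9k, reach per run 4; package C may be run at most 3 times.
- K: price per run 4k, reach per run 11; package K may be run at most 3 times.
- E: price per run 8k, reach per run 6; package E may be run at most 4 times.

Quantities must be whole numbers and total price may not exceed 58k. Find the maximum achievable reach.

Take 4×P, 3×K, and 4×E: price 56 ≤ 58, reach 4·4 + 3·11 + 4·6 = 73.
K has the best ratio (11/4) and is taken to its limit of 3; remaining capacity is filled optimally with the others.

73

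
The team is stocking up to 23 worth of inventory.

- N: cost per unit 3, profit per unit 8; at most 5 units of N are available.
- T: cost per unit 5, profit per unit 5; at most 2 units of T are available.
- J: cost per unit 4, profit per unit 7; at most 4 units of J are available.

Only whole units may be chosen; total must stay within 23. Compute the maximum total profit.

This is a bounded integer knapsack.
5×N and 2×J: cost 23 ≤ 23, profit 5·8 + 2·7 = 54.
5×N and 1×J: cost 19 ≤ 23, profit 5·8 + 1·7 = 47.
Best is 54.

54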